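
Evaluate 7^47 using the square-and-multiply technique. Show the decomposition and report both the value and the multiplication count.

Computing 7^47 by squaring (build up from 7^1; each line after the first costs one multiplication):

7^1 = 7
7^2 = (7^1)^2 = 7^2 = 49
7^4 = (7^2)^2 = 49^2 = 2401
7^5 = 7 * 7^4 = 7 * 2401 = 16807
7^10 = (7^5)^2 = 16807^2 = 282475249
7^11 = 7 * 7^10 = 7 * 282475249 = 1977326743
7^22 = (7^11)^2 = 1977326743^2 = 3909821048582988049
7^23 = 7 * 7^22 = 7 * 3909821048582988049 = 27368747340080916343
7^46 = (7^23)^2 = 27368747340080916343^2 = 749048330965186233494494102694564493649
7^47 = 7 * 7^46 = 7 * 749048330965186233494494102694564493649 = 5243338316756303634461458718861951455543

Result: 5243338316756303634461458718861951455543
Multiplications needed: 9 (9 lines after 7^1)

7^47 = 5243338316756303634461458718861951455543. Using exponentiation by squaring, this requires 9 multiplications. The key idea: if the exponent is even, square the half-power; if odd, multiply by the base once.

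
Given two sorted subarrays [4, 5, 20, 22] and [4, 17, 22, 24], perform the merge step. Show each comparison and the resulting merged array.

Merging process:

Compare 4 vs 4: take 4 from left. Merged: [4]
Compare 5 vs 4: take 4 from right. Merged: [4, 4]
Compare 5 vs 17: take 5 from left. Merged: [4, 4, 5]
Compare 20 vs 17: take 17 from right. Merged: [4, 4, 5, 17]
Compare 20 vs 22: take 20 from left. Merged: [4, 4, 5, 17, 20]
Compare 22 vs 22: take 22 from left. Merged: [4, 4, 5, 17, 20, 22]
Append remaining from right: [22, 24]. Merged: [4, 4, 5, 17, 20, 22, 22, 24]

Final merged array: [4, 4, 5, 17, 20, 22, 22, 24]
Total comparisons: 6

The merged array is [4, 4, 5, 17, 20, 22, 22, 24], requiring 6 comparisons. The merge step runs in O(n) time where n is the total number of elements.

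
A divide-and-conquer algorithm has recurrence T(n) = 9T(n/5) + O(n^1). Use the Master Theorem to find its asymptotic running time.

Master Theorem for T(n) = 9T(n/5) + O(n^1):

a = 9, b = 5, c = 1
log_b(a) = log_5(9) = 1.3652

Case 1: c = 1 < log_5(9) = 1.3652
T(n) = O(n^(log_5 9))

For T(n) = 9T(n/5) + O(n^1): log_5(9) = 1.3652. This is Case 1 of the Master Theorem (c < log_b(a), work dominated by leaves), giving O(n^(log_5 9)).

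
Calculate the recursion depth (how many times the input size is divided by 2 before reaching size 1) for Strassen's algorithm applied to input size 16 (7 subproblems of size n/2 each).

For divide and conquer with division factor 2:

Problem sizes at each level:
Level 0: 16
Level 1: 8
Level 2: 4
Level 3: 2
Level 4: 1

The root is level 0 and the size-1 base case is level 4 (the tree spans levels 0 through 4, i.e. 5 levels counting the root), so the depth is the number of divisions: log_2(16) = 4

The recursion tree depth is log_2(16) = 4. At each level, the problem size is divided by 2, so it takes 4 divisions to reduce to a base case of size 1. The algorithm makes 7 recursive calls at each level.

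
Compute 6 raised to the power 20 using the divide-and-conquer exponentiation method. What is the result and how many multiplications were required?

Computing 6^20 by squaring (build up from 6^1; each line after the first costs one multiplication):

6^1 = 6
6^2 = (6^1)^2 = 6^2 = 36
6^4 = (6^2)^2 = 36^2 = 1296
6^5 = 6 * 6^4 = 6 * 1296 = 7776
6^10 = (6^5)^2 = 7776^2 = 60466176
6^20 = (6^10)^2 = 60466176^2 = 3656158440062976

Result: 3656158440062976
Multiplications needed: 5 (5 lines after 6^1)

6^20 = 3656158440062976. Using exponentiation by squaring, this requires 5 multiplications. The key idea: if the exponent is even, square the half-power; if odd, multiply by the base once.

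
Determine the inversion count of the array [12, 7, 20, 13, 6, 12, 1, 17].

Finding inversions in [12, 7, 20, 13, 6, 12, 1, 17]:

(0, 1): arr[0]=12 > arr[1]=7
(0, 4): arr[0]=12 > arr[4]=6
(0, 6): arr[0]=12 > arr[6]=1
(1, 4): arr[1]=7 > arr[4]=6
(1, 6): arr[1]=7 > arr[6]=1
(2, 3): arr[2]=20 > arr[3]=13
(2, 4): arr[2]=20 > arr[4]=6
(2, 5): arr[2]=20 > arr[5]=12
(2, 6): arr[2]=20 > arr[6]=1
(2, 7): arr[2]=20 > arr[7]=17
(3, 4): arr[3]=13 > arr[4]=6
(3, 5): arr[3]=13 > arr[5]=12
(3, 6): arr[3]=13 > arr[6]=1
(4, 6): arr[4]=6 > arr[6]=1
(5, 6): arr[5]=12 > arr[6]=1

Total inversions: 15

The array has 15 inversion(s): (0,1), (0,4), (0,6), (1,4), (1,6), (2,3), (2,4), (2,5), (2,6), (2,7), (3,4), (3,5), (3,6), (4,6), (5,6). Each pair (i,j) satisfies i < j and arr[i] > arr[j].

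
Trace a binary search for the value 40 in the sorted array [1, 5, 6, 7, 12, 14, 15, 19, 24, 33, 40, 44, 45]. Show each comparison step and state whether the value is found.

Binary search for 40 in [1, 5, 6, 7, 12, 14, 15, 19, 24, 33, 40, 44, 45]:

lo=0, hi=12, mid=6, arr[mid]=15 -> 15 < 40, search right half
lo=7, hi=12, mid=9, arr[mid]=33 -> 33 < 40, search right half
lo=10, hi=12, mid=11, arr[mid]=44 -> 44 > 40, search left half
lo=10, hi=10, mid=10, arr[mid]=40 -> Found target at index 10!

Binary search finds 40 at index 10 after 4 comparisons. The search repeatedly halves the search space by comparing with the middle element.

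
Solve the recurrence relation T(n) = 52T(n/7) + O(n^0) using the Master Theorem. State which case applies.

Master Theorem for T(n) = 52T(n/7) + O(n^0):

a = 52, b = 7, c = 0
log_b(a) = log_7(52) = 2.0305

Case 1: c = 0 < log_7(52) = 2.0305
T(n) = O(n^(log_7 52))

For T(n) = 52T(n/7) + O(n^0): log_7(52) = 2.0305. This is Case 1 of the Master Theorem (c < log_b(a), work dominated by leaves), giving O(n^(log_7 52)).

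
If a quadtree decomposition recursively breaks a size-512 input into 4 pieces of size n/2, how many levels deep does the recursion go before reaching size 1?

For divide and conquer with division factor 2:

Problem sizes at each level:
Level 0: 512
Level 1: 256
Level 2: 128
Level 3: 64
Level 4: 32
Level 5: 16
Level 6: 8
Level 7: 4
Level 8: 2
Level 9: 1

The root is level 0 and the size-1 base case is level 9 (the tree spans levels 0 through 9, i.e. 10 levels counting the root), so the depth is the number of divisions: log_2(512) = 9

The recursion tree depth is log_2(512) = 9. At each level, the problem size is divided by 2, so it takes 9 divisions to reduce to a base case of size 1. The algorithm makes 4 recursive calls at each level.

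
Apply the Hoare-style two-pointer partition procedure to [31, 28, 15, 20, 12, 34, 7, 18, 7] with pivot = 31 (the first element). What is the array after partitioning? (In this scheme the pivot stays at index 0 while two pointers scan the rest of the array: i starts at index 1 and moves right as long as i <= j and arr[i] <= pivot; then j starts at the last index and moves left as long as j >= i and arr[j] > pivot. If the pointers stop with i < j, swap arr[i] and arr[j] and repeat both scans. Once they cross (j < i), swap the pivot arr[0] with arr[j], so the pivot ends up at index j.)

Hoare-style two-pointer partition with pivot = 31:

Initial array: [31, 28, 15, 20, 12, 34, 7, 18, 7]

Pointers start at i = 1, j = 8.
i stops at index 5 (arr[5]=34 > 31), j stops at index 8 (arr[8]=7 <= 31): swap arr[5] and arr[8], array becomes [31, 28, 15, 20, 12, 7, 7, 18, 34]
i ends at 8, j ends at 7: the pointers have crossed (j < i), so scanning stops.

Swap pivot arr[0] with arr[7] to place pivot at position 7: [18, 28, 15, 20, 12, 7, 7, 31, 34]
Pivot position: 7

After partitioning with pivot 31, the array becomes [18, 28, 15, 20, 12, 7, 7, 31, 34]. The pivot is placed at index 7. All elements to the left of the pivot are <= 31, and all elements to the right are > 31.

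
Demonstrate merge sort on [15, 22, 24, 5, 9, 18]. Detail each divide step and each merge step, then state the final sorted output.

Merge sort trace:

Split: [15, 22, 24, 5, 9, 18] -> [15, 22, 24] and [5, 9, 18]
  Split: [15, 22, 24] -> [15] and [22, 24]
    Split: [22, 24] -> [22] and [24]
    Merge: [22] + [24] -> [22, 24]
  Merge: [15] + [22, 24] -> [15, 22, 24]
  Split: [5, 9, 18] -> [5] and [9, 18]
    Split: [9, 18] -> [9] and [18]
    Merge: [9] + [18] -> [9, 18]
  Merge: [5] + [9, 18] -> [5, 9, 18]
Merge: [15, 22, 24] + [5, 9, 18] -> [5, 9, 15, 18, 22, 24]

Final sorted array: [5, 9, 15, 18, 22, 24]

The merge sort proceeds by recursively splitting the array and merging sorted halves.
After all merges, the sorted array is [5, 9, 15, 18, 22, 24].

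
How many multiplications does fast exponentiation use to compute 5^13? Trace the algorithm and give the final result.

Computing 5^13 by squaring (build up from 5^1; each line after the first costs one multiplication):

5^1 = 5
5^2 = (5^1)^2 = 5^2 = 25
5^3 = 5 * 5^2 = 5 * 25 = 125
5^6 = (5^3)^2 = 125^2 = 15625
5^12 = (5^6)^2 = 15625^2 = 244140625
5^13 = 5 * 5^12 = 5 * 244140625 = 1220703125

Result: 1220703125
Multiplications needed: 5 (5 lines after 5^1)

5^13 = 1220703125. Using exponentiation by squaring, this requires 5 multiplications. The key idea: if the exponent is even, square the half-power; if odd, multiply by the base once.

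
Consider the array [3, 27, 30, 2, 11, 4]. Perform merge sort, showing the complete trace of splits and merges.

Merge sort trace:

Split: [3, 27, 30, 2, 11, 4] -> [3, 27, 30] and [2, 11, 4]
  Split: [3, 27, 30] -> [3] and [27, 30]
    Split: [27, 30] -> [27] and [30]
    Merge: [27] + [30] -> [27, 30]
  Merge: [3] + [27, 30] -> [3, 27, 30]
  Split: [2, 11, 4] -> [2] and [11, 4]
    Split: [11, 4] -> [11] and [4]
    Merge: [11] + [4] -> [4, 11]
  Merge: [2] + [4, 11] -> [2, 4, 11]
Merge: [3, 27, 30] + [2, 4, 11] -> [2, 3, 4, 11, 27, 30]

Final sorted array: [2, 3, 4, 11, 27, 30]

The merge sort proceeds by recursively splitting the array and merging sorted halves.
After all merges, the sorted array is [2, 3, 4, 11, 27, 30].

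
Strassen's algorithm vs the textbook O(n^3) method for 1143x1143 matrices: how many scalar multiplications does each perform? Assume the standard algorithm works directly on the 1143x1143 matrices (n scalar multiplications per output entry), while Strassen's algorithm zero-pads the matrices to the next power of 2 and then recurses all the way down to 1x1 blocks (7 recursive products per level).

Matrix multiplication for 1143x1143 matrices:

Strassen's algorithm requires power-of-2 dimensions. Pad 1143x1143 to 2048x2048 (next power of 2).

Standard algorithm: 1143^3 = 1493271207 multiplications
Strassen's algorithm: 7^(log2(2048)) = 7^11 = 1977326743 multiplications
Difference: 1493271207 - 1977326743 = -484055536 (Strassen uses MORE here due to padding overhead — for small or just-over-power-of-2 n, padding can outweigh the per-level savings)

Standard: 1493271207 multiplications (1143^3). Strassen: 1977326743 multiplications (7^11, after padding to 2048x2048). Strassen reduces 8 recursive multiplications to 7 at each level.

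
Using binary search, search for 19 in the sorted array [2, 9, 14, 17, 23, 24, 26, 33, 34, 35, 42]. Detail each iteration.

Binary search for 19 in [2, 9, 14, 17, 23, 24, 26, 33, 34, 35, 42]:

lo=0, hi=10, mid=5, arr[mid]=24 -> 24 > 19, search left half
lo=0, hi=4, mid=2, arr[mid]=14 -> 14 < 19, search right half
lo=3, hi=4, mid=3, arr[mid]=17 -> 17 < 19, search right half
lo=4, hi=4, mid=4, arr[mid]=23 -> 23 > 19, search left half
lo=4 > hi=3, target 19 not found

Binary search determines that 19 is not in the array after 4 comparisons. The search space was exhausted without finding the target.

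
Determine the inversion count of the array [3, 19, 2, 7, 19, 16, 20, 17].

Finding inversions in [3, 19, 2, 7, 19, 16, 20, 17]:

(0, 2): arr[0]=3 > arr[2]=2
(1, 2): arr[1]=19 > arr[2]=2
(1, 3): arr[1]=19 > arr[3]=7
(1, 5): arr[1]=19 > arr[5]=16
(1, 7): arr[1]=19 > arr[7]=17
(4, 5): arr[4]=19 > arr[5]=16
(4, 7): arr[4]=19 > arr[7]=17
(6, 7): arr[6]=20 > arr[7]=17

Total inversions: 8

The array has 8 inversion(s): (0,2), (1,2), (1,3), (1,5), (1,7), (4,5), (4,7), (6,7). Each pair (i,j) satisfies i < j and arr[i] > arr[j].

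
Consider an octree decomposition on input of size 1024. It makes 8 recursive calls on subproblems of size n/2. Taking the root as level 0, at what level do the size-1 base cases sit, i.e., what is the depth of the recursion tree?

For divide and conquer with division factor 2:

Problem sizes at each level:
Level 0: 1024
Level 1: 512
Level 2: 256
Level 3: 128
Level 4: 64
Level 5: 32
Level 6: 16
Level 7: 8
Level 8: 4
Level 9: 2
Level 10: 1

The root is level 0 and the size-1 base case is level 10 (the tree spans levels 0 through 10, i.e. 11 levels counting the root), so the depth is the number of divisions: log_2(1024) = 10

The recursion tree depth is log_2(1024) = 10. At each level, the problem size is divided by 2, so it takes 10 divisions to reduce to a base case of size 1. The algorithm makes 8 recursive calls at each level.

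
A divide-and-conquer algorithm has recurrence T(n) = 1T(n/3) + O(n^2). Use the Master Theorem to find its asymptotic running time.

Master Theorem for T(n) = 1T(n/3) + O(n^2):

a = 1, b = 3, c = 2
log_b(a) = log_3(1) = 0.0000

Case 3: c = 2 > log_3(1) = 0.0000
T(n) = O(n^2) = O(n^2)

For T(n) = 1T(n/3) + O(n^2): log_3(1) = 0.0000. This is Case 3 of the Master Theorem (c > log_b(a), work dominated by root), giving O(n^2).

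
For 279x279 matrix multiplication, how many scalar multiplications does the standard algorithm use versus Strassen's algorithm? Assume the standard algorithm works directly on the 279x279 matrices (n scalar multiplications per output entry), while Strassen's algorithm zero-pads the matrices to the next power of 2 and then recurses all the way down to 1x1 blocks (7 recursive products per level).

Matrix multiplication for 279x279 matrices:

Strassen's algorithm requires power-of-2 dimensions. Pad 279x279 to 512x512 (next power of 2).

Standard algorithm: 279^3 = 21717639 multiplications
Strassen's algorithm: 7^(log2(512)) = 7^9 = 40353607 multiplications
Difference: 21717639 - 40353607 = -18635968 (Strassen uses MORE here due to padding overhead — for small or just-over-power-of-2 n, padding can outweigh the per-level savings)

Standard: 21717639 multiplications (279^3). Strassen: 40353607 multiplications (7^9, after padding to 512x512). Strassen reduces 8 recursive multiplications to 7 at each level.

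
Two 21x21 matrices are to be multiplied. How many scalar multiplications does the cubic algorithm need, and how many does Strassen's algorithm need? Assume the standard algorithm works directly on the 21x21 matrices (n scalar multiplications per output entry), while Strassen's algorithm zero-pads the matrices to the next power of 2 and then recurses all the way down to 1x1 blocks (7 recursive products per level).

Matrix multiplication for 21x21 matrices:

Strassen's algorithm requires power-of-2 dimensions. Pad 21x21 to 32x32 (next power of 2).

Standard algorithm: 21^3 = 9261 multiplications
Strassen's algorithm: 7^(log2(32)) = 7^5 = 16807 multiplications
Difference: 9261 - 16807 = -7546 (Strassen uses MORE here due to padding overhead — for small or just-over-power-of-2 n, padding can outweigh the per-level savings)

Standard: 9261 multiplications (21^3). Strassen: 16807 multiplications (7^5, after padding to 32x32). Strassen reduces 8 recursive multiplications to 7 at each level.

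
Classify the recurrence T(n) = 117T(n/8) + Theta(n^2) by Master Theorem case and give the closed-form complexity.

Master Theorem for T(n) = 117T(n/8) + O(n^2):

a = 117, b = 8, c = 2
log_b(a) = log_8(117) = 2.2901

Case 1: c = 2 < log_8(117) = 2.2901
T(n) = O(n^(log_8 117))

For T(n) = 117T(n/8) + O(n^2): log_8(117) = 2.2901. This is Case 1 of the Master Theorem (c < log_b(a), work dominated by leaves), giving O(n^(log_8 117)).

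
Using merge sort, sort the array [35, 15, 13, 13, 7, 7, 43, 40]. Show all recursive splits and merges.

Merge sort trace:

Split: [35, 15, 13, 13, 7, 7, 43, 40] -> [35, 15, 13, 13] and [7, 7, 43, 40]
  Split: [35, 15, 13, 13] -> [35, 15] and [13, 13]
    Split: [35, 15] -> [35] and [15]
    Merge: [35] + [15] -> [15, 35]
    Split: [13, 13] -> [13] and [13]
    Merge: [13] + [13] -> [13, 13]
  Merge: [15, 35] + [13, 13] -> [13, 13, 15, 35]
  Split: [7, 7, 43, 40] -> [7, 7] and [43, 40]
    Split: [7, 7] -> [7] and [7]
    Merge: [7] + [7] -> [7, 7]
    Split: [43, 40] -> [43] and [40]
    Merge: [43] + [40] -> [40, 43]
  Merge: [7, 7] + [40, 43] -> [7, 7, 40, 43]
Merge: [13, 13, 15, 35] + [7, 7, 40, 43] -> [7, 7, 13, 13, 15, 35, 40, 43]

Final sorted array: [7, 7, 13, 13, 15, 35, 40, 43]

The merge sort proceeds by recursively splitting the array and merging sorted halves.
After all merges, the sorted array is [7, 7, 13, 13, 15, 35, 40, 43].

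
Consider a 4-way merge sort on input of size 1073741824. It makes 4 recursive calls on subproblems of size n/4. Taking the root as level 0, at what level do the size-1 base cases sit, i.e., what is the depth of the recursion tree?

For divide and conquer with division factor 4:

Problem sizes at each level:
Level 0: 1073741824
Level 1: 268435456
Level 2: 67108864
Level 3: 16777216
Level 4: 4194304
Level 5: 1048576
Level 6: 262144
Level 7: 65536
Level 8: 16384
Level 9: 4096
Level 10: 1024
Level 11: 256
Level 12: 64
Level 13: 16
Level 14: 4
Level 15: 1

The root is level 0 and the size-1 base case is level 15 (the tree spans levels 0 through 15, i.e. 16 levels counting the root), so the depth is the number of divisions: log_4(1073741824) = 15

The recursion tree depth is log_4(1073741824) = 15. At each level, the problem size is divided by 4, so it takes 15 divisions to reduce to a base case of size 1. The algorithm makes 4 recursive calls at each level.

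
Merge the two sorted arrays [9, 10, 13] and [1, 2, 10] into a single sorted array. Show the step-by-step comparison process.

Merging process:

Compare 9 vs 1: take 1 from right. Merged: [1]
Compare 9 vs 2: take 2 from right. Merged: [1, 2]
Compare 9 vs 10: take 9 from left. Merged: [1, 2, 9]
Compare 10 vs 10: take 10 from left. Merged: [1, 2, 9, 10]
Compare 13 vs 10: take 10 from right. Merged: [1, 2, 9, 10, 10]
Append remaining from left: [13]. Merged: [1, 2, 9, 10, 10, 13]

Final merged array: [1, 2, 9, 10, 10, 13]
Total comparisons: 5

The merged array is [1, 2, 9, 10, 10, 13], requiring 5 comparisons. The merge step runs in O(n) time where n is the total number of elements.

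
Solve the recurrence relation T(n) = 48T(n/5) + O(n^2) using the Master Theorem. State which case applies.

Master Theorem for T(n) = 48T(n/5) + O(n^2):

a = 48, b = 5, c = 2
log_b(a) = log_5(48) = 2.4053

Case 1: c = 2 < log_5(48) = 2.4053
T(n) = O(n^(log_5 48))

For T(n) = 48T(n/5) + O(n^2): log_5(48) = 2.4053. This is Case 1 of the Master Theorem (c < log_b(a), work dominated by leaves), giving O(n^(log_5 48)).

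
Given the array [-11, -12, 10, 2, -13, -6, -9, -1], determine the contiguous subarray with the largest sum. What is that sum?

Using Kadane's algorithm on [-11, -12, 10, 2, -13, -6, -9, -1]:

Scanning through the array:
Position 1 (value -12): max_ending_here = -12, max_so_far = -11
Position 2 (value 10): max_ending_here = 10, max_so_far = 10
Position 3 (value 2): max_ending_here = 12, max_so_far = 12
Position 4 (value -13): max_ending_here = -1, max_so_far = 12
Position 5 (value -6): max_ending_here = -6, max_so_far = 12
Position 6 (value -9): max_ending_here = -9, max_so_far = 12
Position 7 (value -1): max_ending_here = -1, max_so_far = 12

Maximum subarray: [10, 2]
Maximum sum: 12

The maximum subarray is [10, 2] with sum 12. This subarray runs from index 2 to index 3.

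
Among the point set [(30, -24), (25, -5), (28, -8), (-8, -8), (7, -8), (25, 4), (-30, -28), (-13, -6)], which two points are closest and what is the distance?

Computing all pairwise distances among 8 points:

d((30, -24), (25, -5)) = 19.6469
d((30, -24), (28, -8)) = 16.1245
d((30, -24), (-8, -8)) = 41.2311
d((30, -24), (7, -8)) = 28.0179
d((30, -24), (25, 4)) = 28.4429
d((30, -24), (-30, -28)) = 60.1332
d((30, -24), (-13, -6)) = 46.6154
d((25, -5), (28, -8)) = 4.2426 <-- minimum
d((25, -5), (-8, -8)) = 33.1361
d((25, -5), (7, -8)) = 18.2483
d((25, -5), (25, 4)) = 9.0
d((25, -5), (-30, -28)) = 59.6154
d((25, -5), (-13, -6)) = 38.0132
d((28, -8), (-8, -8)) = 36.0
d((28, -8), (7, -8)) = 21.0
d((28, -8), (25, 4)) = 12.3693
d((28, -8), (-30, -28)) = 61.3514
d((28, -8), (-13, -6)) = 41.0488
d((-8, -8), (7, -8)) = 15.0
d((-8, -8), (25, 4)) = 35.1141
d((-8, -8), (-30, -28)) = 29.7321
d((-8, -8), (-13, -6)) = 5.3852
d((7, -8), (25, 4)) = 21.6333
d((7, -8), (-30, -28)) = 42.0595
d((7, -8), (-13, -6)) = 20.0998
d((25, 4), (-30, -28)) = 63.6318
d((25, 4), (-13, -6)) = 39.2938
d((-30, -28), (-13, -6)) = 27.8029

Closest pair: (25, -5) and (28, -8) with distance 4.2426

The closest pair is (25, -5) and (28, -8) with Euclidean distance 4.2426. For 8 points, brute-force pairwise comparison is shown above. For large n, the divide-and-conquer algorithm (sort by x, recurse on halves, check the dividing strip) achieves O(n log n).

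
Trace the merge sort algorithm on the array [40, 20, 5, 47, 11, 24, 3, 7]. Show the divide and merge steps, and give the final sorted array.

Merge sort trace:

Split: [40, 20, 5, 47, 11, 24, 3, 7] -> [40, 20, 5, 47] and [11, 24, 3, 7]
  Split: [40, 20, 5, 47] -> [40, 20] and [5, 47]
    Split: [40, 20] -> [40] and [20]
    Merge: [40] + [20] -> [20, 40]
    Split: [5, 47] -> [5] and [47]
    Merge: [5] + [47] -> [5, 47]
  Merge: [20, 40] + [5, 47] -> [5, 20, 40, 47]
  Split: [11, 24, 3, 7] -> [11, 24] and [3, 7]
    Split: [11, 24] -> [11] and [24]
    Merge: [11] + [24] -> [11, 24]
    Split: [3, 7] -> [3] and [7]
    Merge: [3] + [7] -> [3, 7]
  Merge: [11, 24] + [3, 7] -> [3, 7, 11, 24]
Merge: [5, 20, 40, 47] + [3, 7, 11, 24] -> [3, 5, 7, 11, 20, 24, 40, 47]

Final sorted array: [3, 5, 7, 11, 20, 24, 40, 47]

The merge sort proceeds by recursively splitting the array and merging sorted halves.
After all merges, the sorted array is [3, 5, 7, 11, 20, 24, 40, 47].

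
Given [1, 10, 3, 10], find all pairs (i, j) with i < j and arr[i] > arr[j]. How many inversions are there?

Finding inversions in [1, 10, 3, 10]:

(1, 2): arr[1]=10 > arr[2]=3

Total inversions: 1

The array has 1 inversion(s): (1,2). Each pair (i,j) satisfies i < j and arr[i] > arr[j].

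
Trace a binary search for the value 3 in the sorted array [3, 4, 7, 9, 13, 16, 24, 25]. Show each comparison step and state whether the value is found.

Binary search for 3 in [3, 4, 7, 9, 13, 16, 24, 25]:

lo=0, hi=7, mid=3, arr[mid]=9 -> 9 > 3, search left half
lo=0, hi=2, mid=1, arr[mid]=4 -> 4 > 3, search left half
lo=0, hi=0, mid=0, arr[mid]=3 -> Found target at index 0!

Binary search finds 3 at index 0 after 3 comparisons. The search repeatedly halves the search space by comparing with the middle element.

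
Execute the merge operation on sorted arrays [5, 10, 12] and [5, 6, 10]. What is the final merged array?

Merging process:

Compare 5 vs 5: take 5 from left. Merged: [5]
Compare 10 vs 5: take 5 from right. Merged: [5, 5]
Compare 10 vs 6: take 6 from right. Merged: [5, 5, 6]
Compare 10 vs 10: take 10 from left. Merged: [5, 5, 6, 10]
Compare 12 vs 10: take 10 from right. Merged: [5, 5, 6, 10, 10]
Append remaining from left: [12]. Merged: [5, 5, 6, 10, 10, 12]

Final merged array: [5, 5, 6, 10, 10, 12]
Total comparisons: 5

The merged array is [5, 5, 6, 10, 10, 12], requiring 5 comparisons. The merge step runs in O(n) time where n is the total number of elements.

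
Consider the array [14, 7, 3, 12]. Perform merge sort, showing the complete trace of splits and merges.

Merge sort trace:

Split: [14, 7, 3, 12] -> [14, 7] and [3, 12]
  Split: [14, 7] -> [14] and [7]
  Merge: [14] + [7] -> [7, 14]
  Split: [3, 12] -> [3] and [12]
  Merge: [3] + [12] -> [3, 12]
Merge: [7, 14] + [3, 12] -> [3, 7, 12, 14]

Final sorted array: [3, 7, 12, 14]

The merge sort proceeds by recursively splitting the array and merging sorted halves.
After all merges, the sorted array is [3, 7, 12, 14].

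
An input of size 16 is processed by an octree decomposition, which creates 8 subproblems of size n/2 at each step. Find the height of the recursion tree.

For divide and conquer with division factor 2:

Problem sizes at each level:
Level 0: 16
Level 1: 8
Level 2: 4
Level 3: 2
Level 4: 1

The root is level 0 and the size-1 base case is level 4 (the tree spans levels 0 through 4, i.e. 5 levels counting the root), so the depth is the number of divisions: log_2(16) = 4

The recursion tree depth is log_2(16) = 4. At each level, the problem size is divided by 2, so it takes 4 divisions to reduce to a base case of size 1. The algorithm makes 8 recursive calls at each level.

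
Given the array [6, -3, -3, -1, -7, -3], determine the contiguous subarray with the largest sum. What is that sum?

Using Kadane's algorithm on [6, -3, -3, -1, -7, -3]:

Scanning through the array:
Position 1 (value -3): max_ending_here = 3, max_so_far = 6
Position 2 (value -3): max_ending_here = 0, max_so_far = 6
Position 3 (value -1): max_ending_here = -1, max_so_far = 6
Position 4 (value -7): max_ending_here = -7, max_so_far = 6
Position 5 (value -3): max_ending_here = -3, max_so_far = 6

Maximum subarray: [6]
Maximum sum: 6

The maximum subarray is [6] with sum 6. This subarray runs from index 0 to index 0.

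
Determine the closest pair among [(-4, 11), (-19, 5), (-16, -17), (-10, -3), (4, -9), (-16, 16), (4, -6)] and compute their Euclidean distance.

Computing all pairwise distances among 7 points:

d((-4, 11), (-19, 5)) = 16.1555
d((-4, 11), (-16, -17)) = 30.4631
d((-4, 11), (-10, -3)) = 15.2315
d((-4, 11), (4, -9)) = 21.5407
d((-4, 11), (-16, 16)) = 13.0
d((-4, 11), (4, -6)) = 18.7883
d((-19, 5), (-16, -17)) = 22.2036
d((-19, 5), (-10, -3)) = 12.0416
d((-19, 5), (4, -9)) = 26.9258
d((-19, 5), (-16, 16)) = 11.4018
d((-19, 5), (4, -6)) = 25.4951
d((-16, -17), (-10, -3)) = 15.2315
d((-16, -17), (4, -9)) = 21.5407
d((-16, -17), (-16, 16)) = 33.0
d((-16, -17), (4, -6)) = 22.8254
d((-10, -3), (4, -9)) = 15.2315
d((-10, -3), (-16, 16)) = 19.9249
d((-10, -3), (4, -6)) = 14.3178
d((4, -9), (-16, 16)) = 32.0156
d((4, -9), (4, -6)) = 3.0 <-- minimum
d((-16, 16), (4, -6)) = 29.7321

Closest pair: (4, -9) and (4, -6) with distance 3.0

The closest pair is (4, -9) and (4, -6) with Euclidean distance 3.0. For 7 points, brute-force pairwise comparison is shown above. For large n, the divide-and-conquer algorithm (sort by x, recurse on halves, check the dividing strip) achieves O(n log n).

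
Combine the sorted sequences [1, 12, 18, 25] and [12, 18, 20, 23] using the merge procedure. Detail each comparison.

Merging process:

Compare 1 vs 12: take 1 from left. Merged: [1]
Compare 12 vs 12: take 12 from left. Merged: [1, 12]
Compare 18 vs 12: take 12 from right. Merged: [1, 12, 12]
Compare 18 vs 18: take 18 from left. Merged: [1, 12, 12, 18]
Compare 25 vs 18: take 18 from right. Merged: [1, 12, 12, 18, 18]
Compare 25 vs 20: take 20 from right. Merged: [1, 12, 12, 18, 18, 20]
Compare 25 vs 23: take 23 from right. Merged: [1, 12, 12, 18, 18, 20, 23]
Append remaining from left: [25]. Merged: [1, 12, 12, 18, 18, 20, 23, 25]

Final merged array: [1, 12, 12, 18, 18, 20, 23, 25]
Total comparisons: 7

The merged array is [1, 12, 12, 18, 18, 20, 23, 25], requiring 7 comparisons. The merge step runs in O(n) time where n is the total number of elements.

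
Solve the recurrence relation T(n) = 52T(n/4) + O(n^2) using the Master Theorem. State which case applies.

Master Theorem for T(n) = 52T(n/4) + O(n^2):

a = 52, b = 4, c = 2
log_b(a) = log_4(52) = 2.8502

Case 1: c = 2 < log_4(52) = 2.8502
T(n) = O(n^(log_4 52))

For T(n) = 52T(n/4) + O(n^2): log_4(52) = 2.8502. This is Case 1 of the Master Theorem (c < log_b(a), work dominated by leaves), giving O(n^(log_4 52)).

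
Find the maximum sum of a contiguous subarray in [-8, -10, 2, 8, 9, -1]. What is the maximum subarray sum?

Using Kadane's algorithm on [-8, -10, 2, 8, 9, -1]:

Scanning through the array:
Position 1 (value -10): max_ending_here = -10, max_so_far = -8
Position 2 (value 2): max_ending_here = 2, max_so_far = 2
Position 3 (value 8): max_ending_here = 10, max_so_far = 10
Position 4 (value 9): max_ending_here = 19, max_so_far = 19
Position 5 (value -1): max_ending_here = 18, max_so_far = 19

Maximum subarray: [2, 8, 9]
Maximum sum: 19

The maximum subarray is [2, 8, 9] with sum 19. This subarray runs from index 2 to index 4.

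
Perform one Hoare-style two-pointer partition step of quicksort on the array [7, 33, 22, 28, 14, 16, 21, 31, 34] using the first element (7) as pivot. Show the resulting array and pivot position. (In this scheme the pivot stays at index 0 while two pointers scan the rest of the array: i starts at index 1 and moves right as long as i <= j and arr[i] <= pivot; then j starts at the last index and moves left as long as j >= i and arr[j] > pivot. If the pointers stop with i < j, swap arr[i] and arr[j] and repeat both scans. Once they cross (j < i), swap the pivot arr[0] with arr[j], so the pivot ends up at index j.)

Hoare-style two-pointer partition with pivot = 7:

Initial array: [7, 33, 22, 28, 14, 16, 21, 31, 34]

Pointers start at i = 1, j = 8.
i ends at 1, j ends at 0: the pointers have crossed (j < i), so scanning stops.

j = 0, so swapping arr[0] with arr[j] leaves the pivot at position 0: [7, 33, 22, 28, 14, 16, 21, 31, 34]
Pivot position: 0

After partitioning with pivot 7, the array becomes [7, 33, 22, 28, 14, 16, 21, 31, 34]. The pivot is placed at index 0. All elements to the left of the pivot are <= 7, and all elements to the right are > 7.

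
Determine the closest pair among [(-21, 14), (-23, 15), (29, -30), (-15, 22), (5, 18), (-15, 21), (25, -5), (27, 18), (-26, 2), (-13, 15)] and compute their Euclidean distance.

Computing all pairwise distances among 10 points:

d((-21, 14), (-23, 15)) = 2.2361
d((-21, 14), (29, -30)) = 66.6033
d((-21, 14), (-15, 22)) = 10.0
d((-21, 14), (5, 18)) = 26.3059
d((-21, 14), (-15, 21)) = 9.2195
d((-21, 14), (25, -5)) = 49.7695
d((-21, 14), (27, 18)) = 48.1664
d((-21, 14), (-26, 2)) = 13.0
d((-21, 14), (-13, 15)) = 8.0623
d((-23, 15), (29, -30)) = 68.7677
d((-23, 15), (-15, 22)) = 10.6301
d((-23, 15), (5, 18)) = 28.1603
d((-23, 15), (-15, 21)) = 10.0
d((-23, 15), (25, -5)) = 52.0
d((-23, 15), (27, 18)) = 50.0899
d((-23, 15), (-26, 2)) = 13.3417
d((-23, 15), (-13, 15)) = 10.0
d((29, -30), (-15, 22)) = 68.1175
d((29, -30), (5, 18)) = 53.6656
d((29, -30), (-15, 21)) = 67.3573
d((29, -30), (25, -5)) = 25.318
d((29, -30), (27, 18)) = 48.0416
d((29, -30), (-26, 2)) = 63.6318
d((29, -30), (-13, 15)) = 61.5549
d((-15, 22), (5, 18)) = 20.3961
d((-15, 22), (-15, 21)) = 1.0 <-- minimum
d((-15, 22), (25, -5)) = 48.2597
d((-15, 22), (27, 18)) = 42.19
d((-15, 22), (-26, 2)) = 22.8254
d((-15, 22), (-13, 15)) = 7.2801
d((5, 18), (-15, 21)) = 20.2237
d((5, 18), (25, -5)) = 30.4795
d((5, 18), (27, 18)) = 22.0
d((5, 18), (-26, 2)) = 34.8855
d((5, 18), (-13, 15)) = 18.2483
d((-15, 21), (25, -5)) = 47.7074
d((-15, 21), (27, 18)) = 42.107
d((-15, 21), (-26, 2)) = 21.9545
d((-15, 21), (-13, 15)) = 6.3246
d((25, -5), (27, 18)) = 23.0868
d((25, -5), (-26, 2)) = 51.4782
d((25, -5), (-13, 15)) = 42.9418
d((27, 18), (-26, 2)) = 55.3624
d((27, 18), (-13, 15)) = 40.1123
d((-26, 2), (-13, 15)) = 18.3848

Closest pair: (-15, 22) and (-15, 21) with distance 1.0

The closest pair is (-15, 22) and (-15, 21) with Euclidean distance 1.0. For 10 points, brute-force pairwise comparison is shown above. For large n, the divide-and-conquer algorithm (sort by x, recurse on halves, check the dividing strip) achieves O(n log n).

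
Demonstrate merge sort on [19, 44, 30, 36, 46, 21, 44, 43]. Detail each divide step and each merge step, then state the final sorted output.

Merge sort trace:

Split: [19, 44, 30, 36, 46, 21, 44, 43] -> [19, 44, 30, 36] and [46, 21, 44, 43]
  Split: [19, 44, 30, 36] -> [19, 44] and [30, 36]
    Split: [19, 44] -> [19] and [44]
    Merge: [19] + [44] -> [19, 44]
    Split: [30, 36] -> [30] and [36]
    Merge: [30] + [36] -> [30, 36]
  Merge: [19, 44] + [30, 36] -> [19, 30, 36, 44]
  Split: [46, 21, 44, 43] -> [46, 21] and [44, 43]
    Split: [46, 21] -> [46] and [21]
    Merge: [46] + [21] -> [21, 46]
    Split: [44, 43] -> [44] and [43]
    Merge: [44] + [43] -> [43, 44]
  Merge: [21, 46] + [43, 44] -> [21, 43, 44, 46]
Merge: [19, 30, 36, 44] + [21, 43, 44, 46] -> [19, 21, 30, 36, 43, 44, 44, 46]

Final sorted array: [19, 21, 30, 36, 43, 44, 44, 46]

The merge sort proceeds by recursively splitting the array and merging sorted halves.
After all merges, the sorted array is [19, 21, 30, 36, 43, 44, 44, 46].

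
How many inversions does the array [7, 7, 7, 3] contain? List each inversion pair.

Finding inversions in [7, 7, 7, 3]:

(0, 3): arr[0]=7 > arr[3]=3
(1, 3): arr[1]=7 > arr[3]=3
(2, 3): arr[2]=7 > arr[3]=3

Total inversions: 3

The array has 3 inversion(s): (0,3), (1,3), (2,3). Each pair (i,j) satisfies i < j and arr[i] > arr[j].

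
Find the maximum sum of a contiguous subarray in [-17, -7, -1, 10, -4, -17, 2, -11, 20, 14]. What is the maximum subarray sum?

Using Kadane's algorithm on [-17, -7, -1, 10, -4, -17, 2, -11, 20, 14]:

Scanning through the array:
Position 1 (value -7): max_ending_here = -7, max_so_far = -7
Position 2 (value -1): max_ending_here = -1, max_so_far = -1
Position 3 (value 10): max_ending_here = 10, max_so_far = 10
Position 4 (value -4): max_ending_here = 6, max_so_far = 10
Position 5 (value -17): max_ending_here = -11, max_so_far = 10
Position 6 (value 2): max_ending_here = 2, max_so_far = 10
Position 7 (value -11): max_ending_here = -9, max_so_far = 10
Position 8 (value 20): max_ending_here = 20, max_so_far = 20
Position 9 (value 14): max_ending_here = 34, max_so_far = 34

Maximum subarray: [20, 14]
Maximum sum: 34

The maximum subarray is [20, 14] with sum 34. This subarray runs from index 8 to index 9.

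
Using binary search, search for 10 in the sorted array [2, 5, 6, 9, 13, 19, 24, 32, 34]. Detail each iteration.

Binary search for 10 in [2, 5, 6, 9, 13, 19, 24, 32, 34]:

lo=0, hi=8, mid=4, arr[mid]=13 -> 13 > 10, search left half
lo=0, hi=3, mid=1, arr[mid]=5 -> 5 < 10, search right half
lo=2, hi=3, mid=2, arr[mid]=6 -> 6 < 10, search right half
lo=3, hi=3, mid=3, arr[mid]=9 -> 9 < 10, search right half
lo=4 > hi=3, target 10 not found

Binary search determines that 10 is not in the array after 4 comparisons. The search space was exhausted without finding the target.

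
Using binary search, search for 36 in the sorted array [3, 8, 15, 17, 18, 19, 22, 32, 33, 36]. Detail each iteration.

Binary search for 36 in [3, 8, 15, 17, 18, 19, 22, 32, 33, 36]:

lo=0, hi=9, mid=4, arr[mid]=18 -> 18 < 36, search right half
lo=5, hi=9, mid=7, arr[mid]=32 -> 32 < 36, search right half
lo=8, hi=9, mid=8, arr[mid]=33 -> 33 < 36, search right half
lo=9, hi=9, mid=9, arr[mid]=36 -> Found target at index 9!

Binary search finds 36 at index 9 after 4 comparisons. The search repeatedly halves the search space by comparing with the middle element.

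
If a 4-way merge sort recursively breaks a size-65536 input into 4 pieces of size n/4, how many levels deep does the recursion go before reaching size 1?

For divide and conquer with division factor 4:

Problem sizes at each level:
Level 0: 65536
Level 1: 16384
Level 2: 4096
Level 3: 1024
Level 4: 256
Level 5: 64
Level 6: 16
Level 7: 4
Level 8: 1

The root is level 0 and the size-1 base case is level 8 (the tree spans levels 0 through 8, i.e. 9 levels counting the root), so the depth is the number of divisions: log_4(65536) = 8

The recursion tree depth is log_4(65536) = 8. At each level, the problem size is divided by 4, so it takes 8 divisions to reduce to a base case of size 1. The algorithm makes 4 recursive calls at each level.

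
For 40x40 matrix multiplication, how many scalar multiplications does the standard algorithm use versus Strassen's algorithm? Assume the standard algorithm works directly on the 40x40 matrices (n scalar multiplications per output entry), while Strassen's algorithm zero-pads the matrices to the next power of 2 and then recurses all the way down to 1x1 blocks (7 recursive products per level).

Matrix multiplication for 40x40 matrices:

Strassen's algorithm requires power-of-2 dimensions. Pad 40x40 to 64x64 (next power of 2).

Standard algorithm: 40^3 = 64000 multiplications
Strassen's algorithm: 7^(log2(64)) = 7^6 = 117649 multiplications
Difference: 64000 - 117649 = -53649 (Strassen uses MORE here due to padding overhead — for small or just-over-power-of-2 n, padding can outweigh the per-level savings)

Standard: 64000 multiplications (40^3). Strassen: 117649 multiplications (7^6, after padding to 64x64). Strassen reduces 8 recursive multiplications to 7 at each level.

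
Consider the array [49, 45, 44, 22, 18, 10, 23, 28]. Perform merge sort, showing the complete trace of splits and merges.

Merge sort trace:

Split: [49, 45, 44, 22, 18, 10, 23, 28] -> [49, 45, 44, 22] and [18, 10, 23, 28]
  Split: [49, 45, 44, 22] -> [49, 45] and [44, 22]
    Split: [49, 45] -> [49] and [45]
    Merge: [49] + [45] -> [45, 49]
    Split: [44, 22] -> [44] and [22]
    Merge: [44] + [22] -> [22, 44]
  Merge: [45, 49] + [22, 44] -> [22, 44, 45, 49]
  Split: [18, 10, 23, 28] -> [18, 10] and [23, 28]
    Split: [18, 10] -> [18] and [10]
    Merge: [18] + [10] -> [10, 18]
    Split: [23, 28] -> [23] and [28]
    Merge: [23] + [28] -> [23, 28]
  Merge: [10, 18] + [23, 28] -> [10, 18, 23, 28]
Merge: [22, 44, 45, 49] + [10, 18, 23, 28] -> [10, 18, 22, 23, 28, 44, 45, 49]

Final sorted array: [10, 18, 22, 23, 28, 44, 45, 49]

The merge sort proceeds by recursively splitting the array and merging sorted halves.
After all merges, the sorted array is [10, 18, 22, 23, 28, 44, 45, 49].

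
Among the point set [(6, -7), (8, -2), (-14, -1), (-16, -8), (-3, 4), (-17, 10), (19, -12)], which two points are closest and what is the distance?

Computing all pairwise distances among 7 points:

d((6, -7), (8, -2)) = 5.3852 <-- minimum
d((6, -7), (-14, -1)) = 20.8806
d((6, -7), (-16, -8)) = 22.0227
d((6, -7), (-3, 4)) = 14.2127
d((6, -7), (-17, 10)) = 28.6007
d((6, -7), (19, -12)) = 13.9284
d((8, -2), (-14, -1)) = 22.0227
d((8, -2), (-16, -8)) = 24.7386
d((8, -2), (-3, 4)) = 12.53
d((8, -2), (-17, 10)) = 27.7308
d((8, -2), (19, -12)) = 14.8661
d((-14, -1), (-16, -8)) = 7.2801
d((-14, -1), (-3, 4)) = 12.083
d((-14, -1), (-17, 10)) = 11.4018
d((-14, -1), (19, -12)) = 34.7851
d((-16, -8), (-3, 4)) = 17.6918
d((-16, -8), (-17, 10)) = 18.0278
d((-16, -8), (19, -12)) = 35.2278
d((-3, 4), (-17, 10)) = 15.2315
d((-3, 4), (19, -12)) = 27.2029
d((-17, 10), (19, -12)) = 42.19

Closest pair: (6, -7) and (8, -2) with distance 5.3852

The closest pair is (6, -7) and (8, -2) with Euclidean distance 5.3852. For 7 points, brute-force pairwise comparison is shown above. For large n, the divide-and-conquer algorithm (sort by x, recurse on halves, check the dividing strip) achieves O(n log n).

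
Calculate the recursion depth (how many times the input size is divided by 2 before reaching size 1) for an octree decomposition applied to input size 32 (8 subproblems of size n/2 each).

For divide and conquer with division factor 2:

Problem sizes at each level:
Level 0: 32
Level 1: 16
Level 2: 8
Level 3: 4
Level 4: 2
Level 5: 1

The root is level 0 and the size-1 base case is level 5 (the tree spans levels 0 through 5, i.e. 6 levels counting the root), so the depth is the number of divisions: log_2(32) = 5

The recursion tree depth is log_2(32) = 5. At each level, the problem size is divided by 2, so it takes 5 divisions to reduce to a base case of size 1. The algorithm makes 8 recursive calls at each level.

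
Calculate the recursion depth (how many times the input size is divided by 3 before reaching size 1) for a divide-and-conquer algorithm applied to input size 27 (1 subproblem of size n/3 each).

For divide and conquer with division factor 3:

Problem sizes at each level:
Level 0: 27
Level 1: 9
Level 2: 3
Level 3: 1

The root is level 0 and the size-1 base case is level 3 (the tree spans levels 0 through 3, i.e. 4 levels counting the root), so the depth is the number of divisions: log_3(27) = 3

The recursion tree depth is log_3(27) = 3. At each level, the problem size is divided by 3, so it takes 3 divisions to reduce to a base case of size 1. The algorithm makes 1 recursive call at each level.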